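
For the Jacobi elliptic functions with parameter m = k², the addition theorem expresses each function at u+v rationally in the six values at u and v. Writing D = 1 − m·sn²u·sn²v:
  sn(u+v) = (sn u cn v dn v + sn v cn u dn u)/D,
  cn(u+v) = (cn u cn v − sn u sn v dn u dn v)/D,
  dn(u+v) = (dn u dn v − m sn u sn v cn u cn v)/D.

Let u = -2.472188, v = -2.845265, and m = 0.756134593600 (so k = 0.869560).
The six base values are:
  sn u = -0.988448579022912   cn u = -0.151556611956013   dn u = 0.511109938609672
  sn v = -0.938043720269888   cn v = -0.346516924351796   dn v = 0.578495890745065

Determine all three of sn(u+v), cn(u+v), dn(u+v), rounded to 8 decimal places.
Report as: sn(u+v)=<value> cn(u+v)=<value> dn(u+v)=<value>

m = k² = 0.7561345936
D = 1 − m·sn²u·sn²v = 0.3499400181389008
sn(u+v) = (sn u·cn v·dn v + sn v·cn u·dn u)/D = 0.2708058626168697/0.3499400181389008 = 0.7738636582838017
cn(u+v) = (cn u·cn v − sn u·sn v·dn u·dn v)/D = -0.2216352884073006/0.3499400181389008 = -0.6333522230067653
dn(u+v) = (dn u·dn v − m·sn u·sn v·cn u·cn v)/D = 0.2588556923298339/0.3499400181389008 = 0.7397144622284581

sn(u+v)=0.77386366 cn(u+v)=-0.63335222 dn(u+v)=0.73971446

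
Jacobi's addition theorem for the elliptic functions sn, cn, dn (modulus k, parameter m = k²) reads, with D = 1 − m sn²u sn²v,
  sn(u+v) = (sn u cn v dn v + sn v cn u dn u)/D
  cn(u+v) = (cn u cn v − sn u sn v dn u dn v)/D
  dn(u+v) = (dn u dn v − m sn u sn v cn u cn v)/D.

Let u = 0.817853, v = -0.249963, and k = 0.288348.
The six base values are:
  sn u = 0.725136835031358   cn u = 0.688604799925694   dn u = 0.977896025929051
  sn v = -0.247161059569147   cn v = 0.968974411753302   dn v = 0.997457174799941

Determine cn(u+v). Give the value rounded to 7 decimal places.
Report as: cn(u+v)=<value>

m = k² = 0.083144569104
D = 1 − m·sn²u·sn²v = 0.9973292458185356
cn(u+v) = (cn u·cn v − sn u·sn v·dn u·dn v)/D = 0.8420587559646162/0.9973292458185356 = 0.8443137103369663

cn(u+v)=0.8443137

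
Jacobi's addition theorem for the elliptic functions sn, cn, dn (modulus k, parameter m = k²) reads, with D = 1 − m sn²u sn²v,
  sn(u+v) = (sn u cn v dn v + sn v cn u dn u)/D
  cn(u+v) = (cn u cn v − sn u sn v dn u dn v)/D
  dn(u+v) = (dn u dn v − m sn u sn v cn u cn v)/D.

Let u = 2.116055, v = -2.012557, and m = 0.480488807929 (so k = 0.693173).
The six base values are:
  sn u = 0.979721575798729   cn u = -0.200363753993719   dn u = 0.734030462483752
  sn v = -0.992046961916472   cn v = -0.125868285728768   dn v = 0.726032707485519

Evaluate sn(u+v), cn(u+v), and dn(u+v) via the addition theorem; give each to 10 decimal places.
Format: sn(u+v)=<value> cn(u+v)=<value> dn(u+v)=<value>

sn(u+v)=0.1032252269 cn(u+v)=0.9946580078 dn(u+v)=0.9974368034

m = k² = 0.480488807929
D = 1 − m·sn²u·sn²v = 0.546107419502068
sn(u+v) = (sn u·cn v·dn v + sn v·cn u·dn u)/D = 0.05637206227704542/0.546107419502068 = 0.1032252268765082
cn(u+v) = (cn u·cn v − sn u·sn v·dn u·dn v)/D = 0.543190117941997/0.546107419502068 = 0.9946580078279637
dn(u+v) = (dn u·dn v − m·sn u·sn v·cn u·cn v)/D = 0.5447076388138846/0.546107419502068 = 0.9974368033866675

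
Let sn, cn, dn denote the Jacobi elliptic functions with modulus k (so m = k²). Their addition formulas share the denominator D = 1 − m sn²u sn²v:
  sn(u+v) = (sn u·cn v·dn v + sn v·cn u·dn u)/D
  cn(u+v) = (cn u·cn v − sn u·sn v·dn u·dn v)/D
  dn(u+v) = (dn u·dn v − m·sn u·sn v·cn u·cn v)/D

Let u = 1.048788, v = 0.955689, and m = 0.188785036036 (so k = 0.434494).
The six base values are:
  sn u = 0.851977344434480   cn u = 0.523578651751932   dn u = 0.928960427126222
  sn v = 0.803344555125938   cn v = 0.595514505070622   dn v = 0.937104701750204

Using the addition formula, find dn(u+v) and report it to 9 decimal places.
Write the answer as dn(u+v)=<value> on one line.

m = k² = 0.188785036036
D = 1 − m·sn²u·sn²v = 0.9115643507206812
dn(u+v) = (dn u·dn v − m·sn u·sn v·cn u·cn v)/D = 0.8302455519026715/0.9115643507206812 = 0.910792037058361

dn(u+v)=0.910792037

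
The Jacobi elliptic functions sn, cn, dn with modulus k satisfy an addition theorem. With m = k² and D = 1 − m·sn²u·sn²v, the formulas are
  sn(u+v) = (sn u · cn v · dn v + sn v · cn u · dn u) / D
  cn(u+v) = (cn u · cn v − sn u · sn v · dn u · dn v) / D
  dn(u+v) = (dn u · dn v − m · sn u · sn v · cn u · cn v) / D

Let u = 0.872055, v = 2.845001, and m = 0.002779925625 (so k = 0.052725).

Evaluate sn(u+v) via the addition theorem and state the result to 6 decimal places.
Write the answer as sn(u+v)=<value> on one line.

sn(u+v)=-0.542319

sn u = 0.7654827457756673, cn u = 0.6434564211504499, dn u = 0.9991852001117296
sn v = 0.2943413683624641, cn v = -0.9557003499374227, dn v = 0.9998795707610367
m = k² = 0.002779925625
D = 1 − m·sn²u·sn²v = 0.9998588741411551
sn(u+v) = (sn u·cn v·dn v + sn v·cn u·dn u)/D = -0.542242501563313/0.9998588741411551 = -0.5423190368031499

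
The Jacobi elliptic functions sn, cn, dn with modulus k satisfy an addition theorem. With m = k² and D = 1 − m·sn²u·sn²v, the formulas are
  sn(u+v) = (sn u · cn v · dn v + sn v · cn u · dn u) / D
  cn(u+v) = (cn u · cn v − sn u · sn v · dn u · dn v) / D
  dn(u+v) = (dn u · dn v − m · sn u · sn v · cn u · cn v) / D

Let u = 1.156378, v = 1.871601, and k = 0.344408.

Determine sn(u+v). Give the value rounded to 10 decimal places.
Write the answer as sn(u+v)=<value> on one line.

sn(u+v)=0.2117486039

sn u = 0.9056997725041207, cn u = 0.4239197118393812, dn u = 0.9501050051712325
sn v = 0.9723328955670135, cn v = -0.2335995295334884, dn v = 0.9422610586899373
m = k² = 0.118616870464
D = 1 − m·sn²u·sn²v = 0.9080090854192531
sn(u+v) = (sn u·cn v·dn v + sn v·cn u·dn u)/D = 0.1922696562002575/0.9080090854192531 = 0.2117486039376811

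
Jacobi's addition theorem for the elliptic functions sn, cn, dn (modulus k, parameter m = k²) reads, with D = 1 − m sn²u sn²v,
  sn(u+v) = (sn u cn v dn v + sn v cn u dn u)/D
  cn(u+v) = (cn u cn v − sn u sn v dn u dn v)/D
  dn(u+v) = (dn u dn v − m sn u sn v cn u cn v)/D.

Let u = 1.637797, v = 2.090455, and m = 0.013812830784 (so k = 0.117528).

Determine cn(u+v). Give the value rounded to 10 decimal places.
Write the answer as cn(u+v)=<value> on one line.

sn u = 0.9981334926124421, cn u = -0.06106988558436882, dn u = 0.9930955062810297
sn v = 0.8722934027507608, cn v = -0.4889828417414041, dn v = 0.9947310567886858
m = k² = 0.013812830784
D = 1 − m·sn²u·sn²v = 0.9895290731748839
cn(u+v) = (cn u·cn v − sn u·sn v·dn u·dn v)/D = -0.8302358201013728/0.9895290731748839 = -0.8390211491589408

cn(u+v)=-0.8390211492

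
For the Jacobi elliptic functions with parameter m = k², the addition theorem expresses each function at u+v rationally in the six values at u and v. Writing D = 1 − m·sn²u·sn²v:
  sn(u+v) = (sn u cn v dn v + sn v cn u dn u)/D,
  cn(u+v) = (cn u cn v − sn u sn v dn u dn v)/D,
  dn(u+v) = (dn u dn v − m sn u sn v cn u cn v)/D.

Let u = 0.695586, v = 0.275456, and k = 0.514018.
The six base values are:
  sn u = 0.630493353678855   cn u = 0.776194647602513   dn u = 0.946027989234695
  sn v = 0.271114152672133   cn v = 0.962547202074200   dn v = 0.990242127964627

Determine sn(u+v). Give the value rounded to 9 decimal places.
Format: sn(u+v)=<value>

m = k² = 0.264214504324
D = 1 − m·sn²u·sn²v = 0.9922799154102035
sn(u+v) = (sn u·cn v·dn v + sn v·cn u·dn u)/D = 0.8000373869479062/0.9922799154102035 = 0.8062617962162167

sn(u+v)=0.806261796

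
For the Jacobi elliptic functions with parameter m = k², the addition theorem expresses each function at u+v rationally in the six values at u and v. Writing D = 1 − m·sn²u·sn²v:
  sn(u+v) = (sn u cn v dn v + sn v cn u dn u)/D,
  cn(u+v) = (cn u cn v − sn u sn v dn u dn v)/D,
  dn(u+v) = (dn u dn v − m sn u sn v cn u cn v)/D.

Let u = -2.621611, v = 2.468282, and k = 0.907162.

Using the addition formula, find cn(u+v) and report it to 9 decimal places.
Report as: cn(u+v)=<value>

cn(u+v)=0.988343087

sn u = -0.9913460630030752, cn u = -0.1312744581718122, dn u = 0.437308663263798
sn v = 0.9978456420364431, cn v = -0.06560544694519337, dn v = 0.4249695441099859
m = k² = 0.822942894244
D = 1 − m·sn²u·sn²v = 0.1947198352714369
cn(u+v) = (cn u·cn v − sn u·sn v·dn u·dn v)/D = 0.1924500030754883/0.1947198352714369 = 0.9883430869136444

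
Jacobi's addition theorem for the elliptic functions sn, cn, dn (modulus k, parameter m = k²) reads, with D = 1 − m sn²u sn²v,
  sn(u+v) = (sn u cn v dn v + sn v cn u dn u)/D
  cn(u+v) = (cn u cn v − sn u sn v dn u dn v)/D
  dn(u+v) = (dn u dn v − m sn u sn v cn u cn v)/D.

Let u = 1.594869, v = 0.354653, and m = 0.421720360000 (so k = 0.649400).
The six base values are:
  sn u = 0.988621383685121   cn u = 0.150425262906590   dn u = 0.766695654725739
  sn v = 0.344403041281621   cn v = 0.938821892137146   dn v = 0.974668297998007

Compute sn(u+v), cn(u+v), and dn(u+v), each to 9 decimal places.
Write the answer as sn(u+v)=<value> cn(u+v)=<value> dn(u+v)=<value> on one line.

m = k² = 0.42172036
D = 1 − m·sn²u·sn²v = 0.9511101703316254
sn(u+v) = (sn u·cn v·dn v + sn v·cn u·dn u)/D = 0.9443481863298943/0.9511101703316254 = 0.9928904303490168
cn(u+v) = (cn u·cn v − sn u·sn v·dn u·dn v)/D = -0.1132124510983347/0.9511101703316254 = -0.119031900435741
dn(u+v) = (dn u·dn v − m·sn u·sn v·cn u·cn v)/D = 0.7269959294916285/0.9511101703316254 = 0.7643656352009625

sn(u+v)=0.992890430 cn(u+v)=-0.119031900 dn(u+v)=0.764365635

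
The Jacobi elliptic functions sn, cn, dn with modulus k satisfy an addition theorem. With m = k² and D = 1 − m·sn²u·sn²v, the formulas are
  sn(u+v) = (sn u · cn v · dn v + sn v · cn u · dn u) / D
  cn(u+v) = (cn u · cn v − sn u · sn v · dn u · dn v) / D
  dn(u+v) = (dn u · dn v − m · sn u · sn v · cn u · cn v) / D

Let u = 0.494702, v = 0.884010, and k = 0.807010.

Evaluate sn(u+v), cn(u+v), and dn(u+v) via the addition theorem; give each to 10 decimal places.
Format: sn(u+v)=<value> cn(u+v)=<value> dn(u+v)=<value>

sn u = 0.4637904936701195, cn u = 0.8859449068543861, dn u = 0.9273143005476657
sn v = 0.7315561316713811, cn v = 0.6817812157972709, dn v = 0.8071304643478241
m = k² = 0.6512651401
D = 1 − m·sn²u·sn²v = 0.9250283917123957
sn(u+v) = (sn u·cn v·dn v + sn v·cn u·dn u)/D = 0.856227083746252/0.9250283917123957 = 0.9256224905283393
cn(u+v) = (cn u·cn v − sn u·sn v·dn u·dn v)/D = 0.3500752869504076/0.9250283917123957 = 0.3784481536856989
dn(u+v) = (dn u·dn v − m·sn u·sn v·cn u·cn v)/D = 0.6149950305131556/0.9250283917123957 = 0.6648390860465244

sn(u+v)=0.9256224905 cn(u+v)=0.3784481537 dn(u+v)=0.6648390860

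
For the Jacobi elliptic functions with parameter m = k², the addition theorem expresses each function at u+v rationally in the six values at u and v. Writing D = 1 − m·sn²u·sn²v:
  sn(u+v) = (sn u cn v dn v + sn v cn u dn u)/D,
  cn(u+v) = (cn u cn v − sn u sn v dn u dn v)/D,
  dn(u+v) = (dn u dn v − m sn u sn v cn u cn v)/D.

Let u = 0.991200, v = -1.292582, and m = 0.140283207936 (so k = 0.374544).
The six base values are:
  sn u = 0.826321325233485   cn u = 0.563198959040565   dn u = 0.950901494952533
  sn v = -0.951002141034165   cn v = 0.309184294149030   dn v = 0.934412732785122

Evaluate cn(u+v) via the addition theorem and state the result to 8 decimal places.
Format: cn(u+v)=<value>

m = k² = 0.140283207936
D = 1 − m·sn²u·sn²v = 0.9133703420138715
cn(u+v) = (cn u·cn v − sn u·sn v·dn u·dn v)/D = 0.8723722869885276/0.9133703420138715 = 0.9551134374092461

cn(u+v)=0.95511344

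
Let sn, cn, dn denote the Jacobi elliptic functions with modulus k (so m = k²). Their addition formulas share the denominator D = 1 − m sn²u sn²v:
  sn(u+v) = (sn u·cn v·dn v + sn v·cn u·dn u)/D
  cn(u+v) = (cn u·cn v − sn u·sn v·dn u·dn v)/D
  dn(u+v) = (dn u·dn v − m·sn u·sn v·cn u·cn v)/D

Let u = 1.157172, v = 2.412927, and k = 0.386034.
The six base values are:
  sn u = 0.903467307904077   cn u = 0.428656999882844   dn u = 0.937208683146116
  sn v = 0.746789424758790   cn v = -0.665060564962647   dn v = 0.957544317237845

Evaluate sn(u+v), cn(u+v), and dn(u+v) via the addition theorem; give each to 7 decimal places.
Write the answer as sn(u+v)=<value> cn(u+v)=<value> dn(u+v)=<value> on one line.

m = k² = 0.149022249156
D = 1 − m·sn²u·sn²v = 0.9321621122797303
sn(u+v) = (sn u·cn v·dn v + sn v·cn u·dn u)/D = -0.2753345594944293/0.9321621122797303 = -0.2953719700332605
cn(u+v) = (cn u·cn v − sn u·sn v·dn u·dn v)/D = -0.8905712121542089/0.9321621122797303 = -0.9553823314875939
dn(u+v) = (dn u·dn v − m·sn u·sn v·cn u·cn v)/D = 0.9260825870583748/0.9321621122797303 = 0.9934780387002781

sn(u+v)=-0.2953720 cn(u+v)=-0.9553823 dn(u+v)=0.9934780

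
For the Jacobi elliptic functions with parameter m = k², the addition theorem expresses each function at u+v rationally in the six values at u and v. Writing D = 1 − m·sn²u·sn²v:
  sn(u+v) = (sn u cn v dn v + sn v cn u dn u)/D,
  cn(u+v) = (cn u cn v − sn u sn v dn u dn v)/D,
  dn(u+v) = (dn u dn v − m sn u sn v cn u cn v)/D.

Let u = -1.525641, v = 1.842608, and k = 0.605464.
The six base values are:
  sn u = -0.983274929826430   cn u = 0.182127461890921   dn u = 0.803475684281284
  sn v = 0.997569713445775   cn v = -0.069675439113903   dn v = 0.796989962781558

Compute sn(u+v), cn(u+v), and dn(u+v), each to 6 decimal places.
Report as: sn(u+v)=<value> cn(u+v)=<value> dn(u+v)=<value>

sn(u+v)=0.309877 cn(u+v)=0.950777 dn(u+v)=0.982242

m = k² = 0.366586655296
D = 1 − m·sn²u·sn²v = 0.6472937993760816
sn(u+v) = (sn u·cn v·dn v + sn v·cn u·dn u)/D = 0.2005812231335326/0.6472937993760816 = 0.3098766330325894
cn(u+v) = (cn u·cn v − sn u·sn v·dn u·dn v)/D = 0.6154319098299819/0.6472937993760816 = 0.950776773117847
dn(u+v) = (dn u·dn v − m·sn u·sn v·cn u·cn v)/D = 0.6357990603961733/0.6472937993760816 = 0.9822418521682303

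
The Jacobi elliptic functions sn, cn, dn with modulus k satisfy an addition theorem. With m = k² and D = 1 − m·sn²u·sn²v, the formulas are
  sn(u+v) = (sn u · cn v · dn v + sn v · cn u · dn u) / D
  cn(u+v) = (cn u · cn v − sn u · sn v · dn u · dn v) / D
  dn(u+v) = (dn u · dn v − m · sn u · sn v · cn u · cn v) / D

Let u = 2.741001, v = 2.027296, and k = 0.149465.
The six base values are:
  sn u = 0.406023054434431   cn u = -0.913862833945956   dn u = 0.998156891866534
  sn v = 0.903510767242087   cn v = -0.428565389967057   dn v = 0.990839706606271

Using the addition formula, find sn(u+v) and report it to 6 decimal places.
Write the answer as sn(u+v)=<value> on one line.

sn(u+v)=-0.999582

m = k² = 0.022339786225
D = 1 − m·sn²u·sn²v = 0.996993597901862
sn(u+v) = (sn u·cn v·dn v + sn v·cn u·dn u)/D = -0.9965765532388721/0.996993597901862 = -0.9995816977522548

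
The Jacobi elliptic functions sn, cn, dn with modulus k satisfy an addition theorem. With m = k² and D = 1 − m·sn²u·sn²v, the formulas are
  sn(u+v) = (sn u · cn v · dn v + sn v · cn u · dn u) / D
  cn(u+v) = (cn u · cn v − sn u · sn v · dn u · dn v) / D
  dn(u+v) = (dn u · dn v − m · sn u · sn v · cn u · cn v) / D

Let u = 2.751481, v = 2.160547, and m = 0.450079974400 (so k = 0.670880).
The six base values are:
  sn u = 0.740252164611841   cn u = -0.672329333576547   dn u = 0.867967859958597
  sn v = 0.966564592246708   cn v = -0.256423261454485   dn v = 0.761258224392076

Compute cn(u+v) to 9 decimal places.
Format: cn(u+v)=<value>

m = k² = 0.4500799744
D = 1 − m·sn²u·sn²v = 0.7695849589047351
cn(u+v) = (cn u·cn v − sn u·sn v·dn u·dn v)/D = -0.3003650907909941/0.7695849589047351 = -0.3902949080741785

cn(u+v)=-0.390294908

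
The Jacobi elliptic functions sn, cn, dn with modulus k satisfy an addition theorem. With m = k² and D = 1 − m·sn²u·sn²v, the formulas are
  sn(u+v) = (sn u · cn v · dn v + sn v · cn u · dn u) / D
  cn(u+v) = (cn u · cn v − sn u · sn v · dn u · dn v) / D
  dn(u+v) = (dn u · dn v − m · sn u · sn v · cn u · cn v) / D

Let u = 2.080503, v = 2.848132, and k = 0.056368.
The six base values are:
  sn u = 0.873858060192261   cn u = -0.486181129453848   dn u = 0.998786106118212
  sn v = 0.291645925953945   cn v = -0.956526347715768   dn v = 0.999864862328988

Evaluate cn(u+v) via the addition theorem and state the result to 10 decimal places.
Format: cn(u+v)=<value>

cn(u+v)=0.2105751431

m = k² = 0.003177351424
D = 1 − m·sn²u·sn²v = 0.9997936241511361
cn(u+v) = (cn u·cn v − sn u·sn v·dn u·dn v)/D = 0.2105316854877703/0.9997936241511361 = 0.2105751431116796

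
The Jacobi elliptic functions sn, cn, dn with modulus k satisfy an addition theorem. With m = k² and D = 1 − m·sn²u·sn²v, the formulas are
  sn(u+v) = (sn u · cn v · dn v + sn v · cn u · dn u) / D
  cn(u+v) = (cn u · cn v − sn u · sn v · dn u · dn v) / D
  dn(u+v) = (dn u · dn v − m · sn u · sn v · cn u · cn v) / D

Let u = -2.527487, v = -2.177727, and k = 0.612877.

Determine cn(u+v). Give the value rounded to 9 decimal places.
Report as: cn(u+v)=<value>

sn u = -0.8100627361043928, cn u = -0.586343213122711, dn u = 0.8680545554565874
sn v = -0.9451249967351944, cn v = -0.3267089538814305, dn v = 0.8151532360811651
m = k² = 0.375618217129
D = 1 − m·sn²u·sn²v = 0.779827813578451
cn(u+v) = (cn u·cn v − sn u·sn v·dn u·dn v)/D = -0.3501805115492101/0.779827813578451 = -0.4490485020562578

cn(u+v)=-0.449048502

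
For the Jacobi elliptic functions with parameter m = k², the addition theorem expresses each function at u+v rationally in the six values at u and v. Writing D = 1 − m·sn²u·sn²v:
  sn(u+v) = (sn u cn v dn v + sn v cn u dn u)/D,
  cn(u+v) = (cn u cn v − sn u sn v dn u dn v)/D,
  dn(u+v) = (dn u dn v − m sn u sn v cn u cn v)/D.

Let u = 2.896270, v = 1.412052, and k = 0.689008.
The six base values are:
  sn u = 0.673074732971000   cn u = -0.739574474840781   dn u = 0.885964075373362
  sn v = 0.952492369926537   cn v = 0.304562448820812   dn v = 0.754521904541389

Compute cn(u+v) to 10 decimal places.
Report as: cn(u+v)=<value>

cn(u+v)=-0.8123029298

m = k² = 0.474732024064
D = 1 − m·sn²u·sn²v = 0.8048816499380134
cn(u+v) = (cn u·cn v − sn u·sn v·dn u·dn v)/D = -0.6538077224023874/0.8048816499380134 = -0.812302929819234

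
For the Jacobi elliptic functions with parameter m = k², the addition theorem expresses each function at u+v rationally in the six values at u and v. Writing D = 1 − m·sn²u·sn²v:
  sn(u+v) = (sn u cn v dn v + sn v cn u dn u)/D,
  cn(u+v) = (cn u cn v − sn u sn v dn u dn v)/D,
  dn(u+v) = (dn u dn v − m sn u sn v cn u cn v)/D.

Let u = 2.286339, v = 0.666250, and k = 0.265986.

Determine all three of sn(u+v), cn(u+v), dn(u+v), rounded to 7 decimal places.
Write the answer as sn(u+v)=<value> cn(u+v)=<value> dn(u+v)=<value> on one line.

sn(u+v)=0.2442249 cn(u+v)=-0.9697186 dn(u+v)=0.9978878

sn u = 0.7867706114889882, cn u = -0.6172454980777451, dn u = 0.97785790406824
sn v = 0.6155335953868916, cn v = 0.7881106476568417, dn v = 0.9865062974190914
m = k² = 0.070748552196
D = 1 − m·sn²u·sn²v = 0.9834072894192889
sn(u+v) = (sn u·cn v·dn v + sn v·cn u·dn u)/D = 0.2401725840644686/0.9834072894192889 = 0.2442249377735371
cn(u+v) = (cn u·cn v − sn u·sn v·dn u·dn v)/D = -0.9536283483342915/0.9834072894192889 = -0.9697186085507032
dn(u+v) = (dn u·dn v − m·sn u·sn v·cn u·cn v)/D = 0.9813301775316739/0.9834072894192889 = 0.9978878416806921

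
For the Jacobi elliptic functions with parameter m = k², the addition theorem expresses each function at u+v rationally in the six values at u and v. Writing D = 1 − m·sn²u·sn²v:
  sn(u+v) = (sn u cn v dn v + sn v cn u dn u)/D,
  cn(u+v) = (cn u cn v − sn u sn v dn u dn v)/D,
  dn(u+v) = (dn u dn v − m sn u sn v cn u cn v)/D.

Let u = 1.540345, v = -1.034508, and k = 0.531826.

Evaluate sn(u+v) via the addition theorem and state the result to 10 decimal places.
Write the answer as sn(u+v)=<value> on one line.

sn u = 0.9903889648653903, cn u = 0.1383101524576581, dn u = 0.8500421921477365
sn v = -0.8374287422493895, cn v = 0.5465465228638872, dn v = 0.8953484177133185
m = k² = 0.282838894276
D = 1 − m·sn²u·sn²v = 0.8054431879182832
sn(u+v) = (sn u·cn v·dn v + sn v·cn u·dn u)/D = 0.3861903592336711/0.8054431879182832 = 0.4794756042717345

sn(u+v)=0.4794756043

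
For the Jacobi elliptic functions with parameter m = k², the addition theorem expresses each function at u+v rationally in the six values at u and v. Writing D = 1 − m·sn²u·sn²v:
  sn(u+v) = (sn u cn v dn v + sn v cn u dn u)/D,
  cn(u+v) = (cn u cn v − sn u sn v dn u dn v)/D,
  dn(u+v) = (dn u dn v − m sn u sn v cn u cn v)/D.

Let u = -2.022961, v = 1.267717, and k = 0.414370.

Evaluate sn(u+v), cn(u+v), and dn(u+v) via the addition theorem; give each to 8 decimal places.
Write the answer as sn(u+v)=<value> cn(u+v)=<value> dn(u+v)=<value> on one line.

sn u = -0.9411501406364983, cn u = -0.3379887761152722, dn u = 0.9208214704334428
sn v = 0.9409680848493069, cn v = 0.3384952928698235, dn v = 0.9208534163265179
m = k² = 0.1717024969
D = 1 − m·sn²u·sn²v = 0.8653382603182748
sn(u+v) = (sn u·cn v·dn v + sn v·cn u·dn u)/D = -0.5862157550632116/0.8653382603182748 = -0.6774411602320683
cn(u+v) = (cn u·cn v − sn u·sn v·dn u·dn v)/D = 0.6365228929789776/0.8653382603182748 = 0.7355769670288957
dn(u+v) = (dn u·dn v − m·sn u·sn v·cn u·cn v)/D = 0.8305449588142905/0.8653382603182748 = 0.9597922533886492

sn(u+v)=-0.67744116 cn(u+v)=0.73557697 dn(u+v)=0.95979225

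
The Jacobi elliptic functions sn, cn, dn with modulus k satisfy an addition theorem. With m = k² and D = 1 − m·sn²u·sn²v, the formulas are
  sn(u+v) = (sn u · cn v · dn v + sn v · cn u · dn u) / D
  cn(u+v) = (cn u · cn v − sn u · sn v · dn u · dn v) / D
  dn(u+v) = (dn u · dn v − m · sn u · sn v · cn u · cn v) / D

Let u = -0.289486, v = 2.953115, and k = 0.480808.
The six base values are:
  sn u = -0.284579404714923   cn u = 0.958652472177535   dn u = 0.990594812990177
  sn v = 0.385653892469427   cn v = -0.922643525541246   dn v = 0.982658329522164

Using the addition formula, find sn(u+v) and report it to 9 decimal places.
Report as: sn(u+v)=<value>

m = k² = 0.231176332864
D = 1 − m·sn²u·sn²v = 0.9972155094926207
sn(u+v) = (sn u·cn v·dn v + sn v·cn u·dn u)/D = 0.6242429075677872/0.9972155094926207 = 0.6259859595298508

sn(u+v)=0.625985960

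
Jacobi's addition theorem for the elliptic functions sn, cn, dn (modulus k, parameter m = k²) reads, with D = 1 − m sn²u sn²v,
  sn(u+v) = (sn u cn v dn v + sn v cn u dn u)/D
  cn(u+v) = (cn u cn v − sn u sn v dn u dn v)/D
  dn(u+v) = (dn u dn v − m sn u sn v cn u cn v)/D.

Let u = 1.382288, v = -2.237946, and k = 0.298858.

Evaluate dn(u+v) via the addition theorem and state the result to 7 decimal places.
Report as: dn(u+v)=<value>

dn(u+v)=0.9745763

sn u = 0.9769082093118635, cn u = 0.2136594266094719, dn u = 0.956431496398694
sn v = -0.8226696148372593, cn v = -0.5685197488421273, dn v = 0.9693049953855358
m = k² = 0.089316104164
D = 1 − m·sn²u·sn²v = 0.9423116385243748
dn(u+v) = (dn u·dn v − m·sn u·sn v·cn u·cn v)/D = 0.9183546279626095/0.9423116385243748 = 0.9745763401593117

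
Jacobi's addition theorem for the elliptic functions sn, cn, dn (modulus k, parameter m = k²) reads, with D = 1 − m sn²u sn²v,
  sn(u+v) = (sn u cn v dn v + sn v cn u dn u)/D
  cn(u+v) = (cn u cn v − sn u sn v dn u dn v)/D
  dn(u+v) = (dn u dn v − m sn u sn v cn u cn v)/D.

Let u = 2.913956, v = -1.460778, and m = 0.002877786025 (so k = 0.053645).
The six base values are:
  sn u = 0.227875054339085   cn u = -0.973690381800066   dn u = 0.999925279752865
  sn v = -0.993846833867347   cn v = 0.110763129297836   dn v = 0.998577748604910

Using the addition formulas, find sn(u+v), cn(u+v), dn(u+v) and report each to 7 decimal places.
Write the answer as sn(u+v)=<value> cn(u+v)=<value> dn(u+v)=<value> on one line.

sn(u+v)=0.9929776 cn(u+v)=0.1183024 dn(u+v)=0.9985802

m = k² = 0.002877786025
D = 1 − m·sn²u·sn²v = 0.9998523984266917
sn(u+v) = (sn u·cn v·dn v + sn v·cn u·dn u)/D = 0.9928310526660674/0.9998523984266917 = 0.9929776177247035
cn(u+v) = (cn u·cn v − sn u·sn v·dn u·dn v)/D = 0.1182849081734281/0.9998523984266917 = 0.1183023697893351
dn(u+v) = (dn u·dn v − m·sn u·sn v·cn u·cn v)/D = 0.9984328450662742/0.9998523984266917 = 0.9985802370803418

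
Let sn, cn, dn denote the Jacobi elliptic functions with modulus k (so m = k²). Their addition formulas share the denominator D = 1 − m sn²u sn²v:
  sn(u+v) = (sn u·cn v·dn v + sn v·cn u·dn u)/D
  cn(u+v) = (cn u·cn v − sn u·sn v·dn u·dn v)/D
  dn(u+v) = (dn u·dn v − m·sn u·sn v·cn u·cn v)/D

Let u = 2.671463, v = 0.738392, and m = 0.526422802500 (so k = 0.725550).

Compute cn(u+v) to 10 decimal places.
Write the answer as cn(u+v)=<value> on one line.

sn u = 0.8389235420796196, cn u = -0.5442492908076084, dn u = 0.7934150676092634
sn v = 0.6495485905523191, cn v = 0.7603200829331656, dn v = 0.8819836623026517
m = k² = 0.5264228025
D = 1 − m·sn²u·sn²v = 0.8436842473494086
cn(u+v) = (cn u·cn v − sn u·sn v·dn u·dn v)/D = -0.7951284305215087/0.8436842473494086 = -0.9424478802579911

cn(u+v)=-0.9424478803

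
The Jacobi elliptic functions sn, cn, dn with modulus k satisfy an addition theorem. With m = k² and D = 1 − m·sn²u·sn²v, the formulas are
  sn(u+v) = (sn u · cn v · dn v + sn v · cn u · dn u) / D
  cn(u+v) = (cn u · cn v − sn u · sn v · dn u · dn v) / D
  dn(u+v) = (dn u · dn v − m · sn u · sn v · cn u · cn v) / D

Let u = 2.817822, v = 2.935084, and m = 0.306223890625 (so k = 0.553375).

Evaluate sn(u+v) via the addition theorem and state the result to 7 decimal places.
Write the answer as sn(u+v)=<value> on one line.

sn u = 0.5697459545698896, cn u = -0.8218208729712608, dn u = 0.9489976418420299
sn v = 0.4741171955350924, cn v = -0.8804617452779757, dn v = 0.9649688155847717
m = k² = 0.306223890625
D = 1 − m·sn²u·sn²v = 0.9776553794486859
sn(u+v) = (sn u·cn v·dn v + sn v·cn u·dn u)/D = -0.8538333699875325/0.9776553794486859 = -0.8733479996489372

sn(u+v)=-0.8733480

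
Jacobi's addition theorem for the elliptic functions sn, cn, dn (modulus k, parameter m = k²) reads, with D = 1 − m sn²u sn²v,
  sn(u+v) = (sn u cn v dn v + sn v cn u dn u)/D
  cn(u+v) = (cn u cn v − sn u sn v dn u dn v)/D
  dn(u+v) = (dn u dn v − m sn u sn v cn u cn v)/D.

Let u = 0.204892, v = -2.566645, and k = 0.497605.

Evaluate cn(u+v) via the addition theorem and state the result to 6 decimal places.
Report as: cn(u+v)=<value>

sn u = 0.20311694036782, cn u = 0.9791544865523599, dn u = 0.9948791131502835
sn v = -0.7058468375005029, cn v = -0.7083644838573845, dn v = 0.9362881175242372
m = k² = 0.247610736025
D = 1 − m·sn²u·sn²v = 0.9949104110428006
cn(u+v) = (cn u·cn v − sn u·sn v·dn u·dn v)/D = -0.5600505528531321/0.9949104110428006 = -0.5629155616796928

cn(u+v)=-0.562916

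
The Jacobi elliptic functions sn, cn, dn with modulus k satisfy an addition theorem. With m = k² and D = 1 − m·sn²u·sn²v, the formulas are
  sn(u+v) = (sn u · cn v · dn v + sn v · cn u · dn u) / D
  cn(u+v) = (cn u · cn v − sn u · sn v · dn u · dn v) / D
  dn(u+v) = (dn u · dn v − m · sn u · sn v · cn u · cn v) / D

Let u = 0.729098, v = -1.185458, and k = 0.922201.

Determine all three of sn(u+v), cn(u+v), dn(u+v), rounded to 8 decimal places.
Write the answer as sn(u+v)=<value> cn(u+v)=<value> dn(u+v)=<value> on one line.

sn(u+v)=-0.42913348 cn(u+v)=0.90324108 dn(u+v)=0.91835944

sn u = 0.6290861695119341, cn u = 0.7773355718920897, dn u = 0.8145140032845685
sn v = -0.8459667109860527, cn v = 0.5332357113917263, dn v = 0.6255908215653252
m = k² = 0.850454684401
D = 1 − m·sn²u·sn²v = 0.7591326138416677
sn(u+v) = (sn u·cn v·dn v + sn v·cn u·dn u)/D = -0.3257692237130862/0.7591326138416677 = -0.4291334844178252
cn(u+v) = (cn u·cn v − sn u·sn v·dn u·dn v)/D = 0.6856797636502449/0.7591326138416677 = 0.9032410821875941
dn(u+v) = (dn u·dn v − m·sn u·sn v·cn u·cn v)/D = 0.6971565984040028/0.7591326138416677 = 0.9183594350873308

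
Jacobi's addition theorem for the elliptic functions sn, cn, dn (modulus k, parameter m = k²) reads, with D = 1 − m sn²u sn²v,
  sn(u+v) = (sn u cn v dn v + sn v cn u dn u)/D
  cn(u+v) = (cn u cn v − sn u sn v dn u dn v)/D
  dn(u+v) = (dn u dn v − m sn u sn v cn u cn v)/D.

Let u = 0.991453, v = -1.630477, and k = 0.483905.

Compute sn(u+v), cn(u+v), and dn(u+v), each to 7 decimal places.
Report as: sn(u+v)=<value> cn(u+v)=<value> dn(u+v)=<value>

sn(u+v)=-0.5888783 cn(u+v)=0.8082217 dn(u+v)=0.9585391

sn u = 0.8193826159259854, cn u = 0.5732470049797811, dn u = 0.9180332769537274
sn v = -0.9991615151486388, cn v = 0.04094223547727258, dn v = 0.8753447734236173
m = k² = 0.234164049025
D = 1 − m·sn²u·sn²v = 0.8430486316915363
sn(u+v) = (sn u·cn v·dn v + sn v·cn u·dn u)/D = -0.496453062850004/0.8430486316915363 = -0.5888783211164164
cn(u+v) = (cn u·cn v − sn u·sn v·dn u·dn v)/D = 0.6813702017140327/0.8430486316915363 = 0.8082217040633781
dn(u+v) = (dn u·dn v − m·sn u·sn v·cn u·cn v)/D = 0.8080950453646921/0.8430486316915363 = 0.95853906285725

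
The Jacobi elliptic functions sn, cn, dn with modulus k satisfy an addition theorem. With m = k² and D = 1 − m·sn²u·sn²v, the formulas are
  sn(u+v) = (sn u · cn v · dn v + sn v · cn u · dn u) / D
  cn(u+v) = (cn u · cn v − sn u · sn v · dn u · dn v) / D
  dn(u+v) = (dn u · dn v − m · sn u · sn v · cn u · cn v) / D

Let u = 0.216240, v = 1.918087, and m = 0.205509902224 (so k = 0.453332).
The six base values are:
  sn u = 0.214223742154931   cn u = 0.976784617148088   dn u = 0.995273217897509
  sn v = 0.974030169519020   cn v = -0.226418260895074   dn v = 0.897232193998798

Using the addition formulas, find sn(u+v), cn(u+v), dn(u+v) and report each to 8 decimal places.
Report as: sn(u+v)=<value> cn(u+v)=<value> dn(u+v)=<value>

sn(u+v)=0.91155741 cn(u+v)=-0.41117282 dn(u+v)=0.91062299

m = k² = 0.205509902224
D = 1 − m·sn²u·sn²v = 0.9910522720048484
sn(u+v) = (sn u·cn v·dn v + sn v·cn u·dn u)/D = 0.9034010418309426/0.9910522720048484 = 0.911557409583864
cn(u+v) = (cn u·cn v − sn u·sn v·dn u·dn v)/D = -0.4074937588046467/0.9910522720048484 = -0.4111728213692579
dn(u+v) = (dn u·dn v − m·sn u·sn v·cn u·cn v)/D = 0.902474986855851/0.9910522720048484 = 0.910622993709696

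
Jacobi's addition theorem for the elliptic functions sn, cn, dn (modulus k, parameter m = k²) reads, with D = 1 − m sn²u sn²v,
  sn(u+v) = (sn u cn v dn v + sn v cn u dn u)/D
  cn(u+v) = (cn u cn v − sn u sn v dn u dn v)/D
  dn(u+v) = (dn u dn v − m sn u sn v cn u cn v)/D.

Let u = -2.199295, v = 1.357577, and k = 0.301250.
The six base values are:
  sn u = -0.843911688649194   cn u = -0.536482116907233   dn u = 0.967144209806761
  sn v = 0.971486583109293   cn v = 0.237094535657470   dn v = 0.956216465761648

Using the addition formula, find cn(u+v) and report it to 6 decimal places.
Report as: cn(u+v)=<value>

m = k² = 0.0907515625
D = 1 − m·sn²u·sn²v = 0.9390011384549662
cn(u+v) = (cn u·cn v − sn u·sn v·dn u·dn v)/D = 0.6309986274931085/0.9390011384549662 = 0.6719892039016635

cn(u+v)=0.671989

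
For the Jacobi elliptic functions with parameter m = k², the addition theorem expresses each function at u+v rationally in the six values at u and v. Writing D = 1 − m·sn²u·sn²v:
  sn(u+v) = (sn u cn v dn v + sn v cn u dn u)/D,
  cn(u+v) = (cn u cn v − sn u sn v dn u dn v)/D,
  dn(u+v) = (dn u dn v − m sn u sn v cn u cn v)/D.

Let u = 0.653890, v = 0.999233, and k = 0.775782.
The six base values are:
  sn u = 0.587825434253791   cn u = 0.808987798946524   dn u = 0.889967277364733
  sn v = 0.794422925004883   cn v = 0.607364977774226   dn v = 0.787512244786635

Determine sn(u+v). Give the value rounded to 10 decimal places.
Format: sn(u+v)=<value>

m = k² = 0.601837711524
D = 1 − m·sn²u·sn²v = 0.8687559327418151
sn(u+v) = (sn u·cn v·dn v + sn v·cn u·dn u)/D = 0.8531240233769084/0.8687559327418151 = 0.9820065581416267

sn(u+v)=0.9820065581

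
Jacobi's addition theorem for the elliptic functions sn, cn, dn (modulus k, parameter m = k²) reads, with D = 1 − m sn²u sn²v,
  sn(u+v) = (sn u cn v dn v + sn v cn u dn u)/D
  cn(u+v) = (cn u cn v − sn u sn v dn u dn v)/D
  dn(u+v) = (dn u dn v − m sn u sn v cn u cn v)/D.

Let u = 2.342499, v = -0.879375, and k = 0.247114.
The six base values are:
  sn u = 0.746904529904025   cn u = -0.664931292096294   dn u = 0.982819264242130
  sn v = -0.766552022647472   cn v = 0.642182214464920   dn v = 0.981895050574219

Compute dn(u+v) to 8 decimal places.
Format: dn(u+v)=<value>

m = k² = 0.061065328996
D = 1 − m·sn²u·sn²v = 0.9799825774935512
dn(u+v) = (dn u·dn v − m·sn u·sn v·cn u·cn v)/D = 0.9500961733181308/0.9799825774935512 = 0.9695031270332792

dn(u+v)=0.96950313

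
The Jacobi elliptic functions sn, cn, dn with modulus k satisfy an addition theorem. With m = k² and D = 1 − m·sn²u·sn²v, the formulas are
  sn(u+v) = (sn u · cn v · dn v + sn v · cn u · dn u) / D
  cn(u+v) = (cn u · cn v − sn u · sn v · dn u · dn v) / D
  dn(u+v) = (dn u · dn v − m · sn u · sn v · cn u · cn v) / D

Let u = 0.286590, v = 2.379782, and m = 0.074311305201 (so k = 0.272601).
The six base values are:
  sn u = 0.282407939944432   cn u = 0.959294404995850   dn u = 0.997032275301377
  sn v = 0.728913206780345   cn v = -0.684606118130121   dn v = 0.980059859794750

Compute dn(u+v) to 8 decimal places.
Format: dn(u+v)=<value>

dn(u+v)=0.99031589

m = k² = 0.074311305201
D = 1 − m·sn²u·sn²v = 0.9968510893843554
dn(u+v) = (dn u·dn v − m·sn u·sn v·cn u·cn v)/D = 0.9871974767535816/0.9968510893843554 = 0.9903158929818337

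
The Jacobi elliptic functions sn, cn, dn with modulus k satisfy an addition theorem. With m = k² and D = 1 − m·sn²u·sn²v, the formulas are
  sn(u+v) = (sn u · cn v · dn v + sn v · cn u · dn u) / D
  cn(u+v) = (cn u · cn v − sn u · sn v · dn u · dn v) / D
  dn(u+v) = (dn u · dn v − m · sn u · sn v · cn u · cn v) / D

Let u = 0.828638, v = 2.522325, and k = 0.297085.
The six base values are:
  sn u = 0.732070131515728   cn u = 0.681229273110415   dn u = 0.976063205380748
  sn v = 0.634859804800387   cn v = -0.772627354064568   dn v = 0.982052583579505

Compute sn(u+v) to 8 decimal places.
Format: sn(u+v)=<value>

sn(u+v)=-0.13592458

m = k² = 0.088259497225
D = 1 − m·sn²u·sn²v = 0.9809356287090391
sn(u+v) = (sn u·cn v·dn v + sn v·cn u·dn u)/D = -0.1333332607989086/0.9809356287090391 = -0.135924577410224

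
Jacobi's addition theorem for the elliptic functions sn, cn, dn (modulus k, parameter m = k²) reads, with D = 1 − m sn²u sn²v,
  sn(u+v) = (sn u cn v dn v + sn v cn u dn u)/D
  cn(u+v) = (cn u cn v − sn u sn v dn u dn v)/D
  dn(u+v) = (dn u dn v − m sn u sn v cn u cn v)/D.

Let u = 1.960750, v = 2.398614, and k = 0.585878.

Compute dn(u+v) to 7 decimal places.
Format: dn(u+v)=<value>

dn(u+v)=0.8986640

sn u = 0.9839657851083197, cn u = -0.1783573203885057, dn u = 0.8171085030994367
sn v = 0.8544822453496888, cn v = -0.5194805986580771, dn v = 0.8656657921743302
m = k² = 0.343253030884
D = 1 − m·sn²u·sn²v = 0.7573499072458234
dn(u+v) = (dn u·dn v − m·sn u·sn v·cn u·cn v)/D = 0.680603108083026/0.7573499072458234 = 0.8986640145743272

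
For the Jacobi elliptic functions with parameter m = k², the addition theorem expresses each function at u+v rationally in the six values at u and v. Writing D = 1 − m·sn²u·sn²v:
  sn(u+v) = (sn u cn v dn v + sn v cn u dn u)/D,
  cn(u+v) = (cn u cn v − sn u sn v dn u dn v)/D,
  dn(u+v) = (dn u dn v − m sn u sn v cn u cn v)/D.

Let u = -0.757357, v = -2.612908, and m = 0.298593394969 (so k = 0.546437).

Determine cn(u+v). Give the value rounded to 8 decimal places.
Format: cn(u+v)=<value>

sn u = -0.6729417590600074, cn u = 0.739695470388472, dn u = 0.929936448700562
sn v = -0.7102842971159077, cn v = -0.7039149218979243, dn v = 0.9216064793284138
m = k² = 0.298593394969
D = 1 − m·sn²u·sn²v = 0.9317819059108336
cn(u+v) = (cn u·cn v − sn u·sn v·dn u·dn v)/D = -0.9303284561908429/0.9317819059108336 = -0.9984401395747539

cn(u+v)=-0.99844014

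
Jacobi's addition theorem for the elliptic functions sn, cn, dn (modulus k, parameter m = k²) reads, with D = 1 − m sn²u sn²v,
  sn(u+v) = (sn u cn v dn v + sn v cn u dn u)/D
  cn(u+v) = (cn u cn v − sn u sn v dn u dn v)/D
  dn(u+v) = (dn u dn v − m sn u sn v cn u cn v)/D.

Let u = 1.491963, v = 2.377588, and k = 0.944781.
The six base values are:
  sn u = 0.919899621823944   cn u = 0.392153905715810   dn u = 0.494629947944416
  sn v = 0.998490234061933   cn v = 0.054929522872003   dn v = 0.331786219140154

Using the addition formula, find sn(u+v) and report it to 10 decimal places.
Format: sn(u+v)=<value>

sn(u+v)=0.8522114522

m = k² = 0.892611137961
D = 1 − m·sn²u·sn²v = 0.2469378405587086
sn(u+v) = (sn u·cn v·dn v + sn v·cn u·dn u)/D = 0.2104432556998061/0.2469378405587086 = 0.8522114521762569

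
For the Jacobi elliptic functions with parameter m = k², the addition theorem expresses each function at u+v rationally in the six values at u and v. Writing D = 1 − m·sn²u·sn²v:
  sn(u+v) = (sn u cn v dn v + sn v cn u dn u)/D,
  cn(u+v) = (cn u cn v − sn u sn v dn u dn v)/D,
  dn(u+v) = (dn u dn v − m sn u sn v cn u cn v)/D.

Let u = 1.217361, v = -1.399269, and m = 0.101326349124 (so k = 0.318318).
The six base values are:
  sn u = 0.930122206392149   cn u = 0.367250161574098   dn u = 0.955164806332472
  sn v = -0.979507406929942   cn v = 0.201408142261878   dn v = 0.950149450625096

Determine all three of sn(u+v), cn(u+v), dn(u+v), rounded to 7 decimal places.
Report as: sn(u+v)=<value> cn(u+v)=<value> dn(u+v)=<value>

sn(u+v)=-0.1808071 cn(u+v)=0.9835186 dn(u+v)=0.9983424

m = k² = 0.101326349124
D = 1 − m·sn²u·sn²v = 0.9158957639930341
sn(u+v) = (sn u·cn v·dn v + sn v·cn u·dn u)/D = -0.1656004732935355/0.9158957639930341 = -0.1808071178007926
cn(u+v) = (cn u·cn v − sn u·sn v·dn u·dn v)/D = 0.900800496084089/0.9158957639930341 = 0.983518574381069
dn(u+v) = (dn u·dn v − m·sn u·sn v·cn u·cn v)/D = 0.9143775618788195/0.9158957639930341 = 0.9983423854832609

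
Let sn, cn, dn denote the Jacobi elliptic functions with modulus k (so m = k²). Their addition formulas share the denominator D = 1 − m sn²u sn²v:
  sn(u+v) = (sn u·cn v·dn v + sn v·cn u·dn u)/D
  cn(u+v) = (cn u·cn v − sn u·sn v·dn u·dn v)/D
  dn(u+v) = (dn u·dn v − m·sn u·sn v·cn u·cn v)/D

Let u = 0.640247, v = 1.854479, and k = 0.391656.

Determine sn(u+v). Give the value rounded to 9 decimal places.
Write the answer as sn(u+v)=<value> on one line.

sn u = 0.5924361804250475, cn u = 0.8056173856883803, dn u = 0.9727083475203343
sn v = 0.9799721749333553, cn v = -0.1991344680269823, dn v = 0.9234112639346513
m = k² = 0.153394422336
D = 1 − m·sn²u·sn²v = 0.9482964689280677
sn(u+v) = (sn u·cn v·dn v + sn v·cn u·dn u)/D = 0.6589973876976989/0.9482964689280677 = 0.6949275983729162

sn(u+v)=0.694927598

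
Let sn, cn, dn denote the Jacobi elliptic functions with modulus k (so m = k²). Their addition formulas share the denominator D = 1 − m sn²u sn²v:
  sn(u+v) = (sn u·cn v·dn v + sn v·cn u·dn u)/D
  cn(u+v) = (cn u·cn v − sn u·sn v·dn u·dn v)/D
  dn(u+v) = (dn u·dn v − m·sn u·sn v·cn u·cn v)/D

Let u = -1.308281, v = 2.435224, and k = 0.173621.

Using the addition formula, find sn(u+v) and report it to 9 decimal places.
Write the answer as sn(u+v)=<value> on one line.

sn(u+v)=0.900698161

sn u = -0.9636403341363622, cn u = 0.2672027440457158, dn u = 0.9859046438324457
sn v = 0.665896848552668, cn v = -0.7460438238385364, dn v = 0.9932942553695084
m = k² = 0.030144251641
D = 1 − m·sn²u·sn²v = 0.9875878114349888
sn(u+v) = (sn u·cn v·dn v + sn v·cn u·dn u)/D = 0.8895185257046374/0.9875878114349888 = 0.9006981611206255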